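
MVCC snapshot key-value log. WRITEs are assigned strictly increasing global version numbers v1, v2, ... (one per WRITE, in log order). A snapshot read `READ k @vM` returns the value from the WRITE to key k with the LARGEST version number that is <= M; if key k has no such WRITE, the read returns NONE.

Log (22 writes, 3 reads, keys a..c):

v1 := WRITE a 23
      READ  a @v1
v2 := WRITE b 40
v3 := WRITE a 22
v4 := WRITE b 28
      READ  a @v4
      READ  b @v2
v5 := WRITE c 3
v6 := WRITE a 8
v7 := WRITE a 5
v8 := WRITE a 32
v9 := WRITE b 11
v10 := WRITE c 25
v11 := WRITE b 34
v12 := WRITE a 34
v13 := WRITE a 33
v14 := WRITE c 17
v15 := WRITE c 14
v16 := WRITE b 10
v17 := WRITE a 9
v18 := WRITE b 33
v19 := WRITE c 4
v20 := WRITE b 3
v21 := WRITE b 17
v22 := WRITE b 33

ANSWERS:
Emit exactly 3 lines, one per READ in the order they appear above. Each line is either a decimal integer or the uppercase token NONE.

Answer: 23
22
40

Derivation:
v1: WRITE a=23  (a history now [(1, 23)])
READ a @v1: history=[(1, 23)] -> pick v1 -> 23
v2: WRITE b=40  (b history now [(2, 40)])
v3: WRITE a=22  (a history now [(1, 23), (3, 22)])
v4: WRITE b=28  (b history now [(2, 40), (4, 28)])
READ a @v4: history=[(1, 23), (3, 22)] -> pick v3 -> 22
READ b @v2: history=[(2, 40), (4, 28)] -> pick v2 -> 40
v5: WRITE c=3  (c history now [(5, 3)])
v6: WRITE a=8  (a history now [(1, 23), (3, 22), (6, 8)])
v7: WRITE a=5  (a history now [(1, 23), (3, 22), (6, 8), (7, 5)])
v8: WRITE a=32  (a history now [(1, 23), (3, 22), (6, 8), (7, 5), (8, 32)])
v9: WRITE b=11  (b history now [(2, 40), (4, 28), (9, 11)])
v10: WRITE c=25  (c history now [(5, 3), (10, 25)])
v11: WRITE b=34  (b history now [(2, 40), (4, 28), (9, 11), (11, 34)])
v12: WRITE a=34  (a history now [(1, 23), (3, 22), (6, 8), (7, 5), (8, 32), (12, 34)])
v13: WRITE a=33  (a history now [(1, 23), (3, 22), (6, 8), (7, 5), (8, 32), (12, 34), (13, 33)])
v14: WRITE c=17  (c history now [(5, 3), (10, 25), (14, 17)])
v15: WRITE c=14  (c history now [(5, 3), (10, 25), (14, 17), (15, 14)])
v16: WRITE b=10  (b history now [(2, 40), (4, 28), (9, 11), (11, 34), (16, 10)])
v17: WRITE a=9  (a history now [(1, 23), (3, 22), (6, 8), (7, 5), (8, 32), (12, 34), (13, 33), (17, 9)])
v18: WRITE b=33  (b history now [(2, 40), (4, 28), (9, 11), (11, 34), (16, 10), (18, 33)])
v19: WRITE c=4  (c history now [(5, 3), (10, 25), (14, 17), (15, 14), (19, 4)])
v20: WRITE b=3  (b history now [(2, 40), (4, 28), (9, 11), (11, 34), (16, 10), (18, 33), (20, 3)])
v21: WRITE b=17  (b history now [(2, 40), (4, 28), (9, 11), (11, 34), (16, 10), (18, 33), (20, 3), (21, 17)])
v22: WRITE b=33  (b history now [(2, 40), (4, 28), (9, 11), (11, 34), (16, 10), (18, 33), (20, 3), (21, 17), (22, 33)])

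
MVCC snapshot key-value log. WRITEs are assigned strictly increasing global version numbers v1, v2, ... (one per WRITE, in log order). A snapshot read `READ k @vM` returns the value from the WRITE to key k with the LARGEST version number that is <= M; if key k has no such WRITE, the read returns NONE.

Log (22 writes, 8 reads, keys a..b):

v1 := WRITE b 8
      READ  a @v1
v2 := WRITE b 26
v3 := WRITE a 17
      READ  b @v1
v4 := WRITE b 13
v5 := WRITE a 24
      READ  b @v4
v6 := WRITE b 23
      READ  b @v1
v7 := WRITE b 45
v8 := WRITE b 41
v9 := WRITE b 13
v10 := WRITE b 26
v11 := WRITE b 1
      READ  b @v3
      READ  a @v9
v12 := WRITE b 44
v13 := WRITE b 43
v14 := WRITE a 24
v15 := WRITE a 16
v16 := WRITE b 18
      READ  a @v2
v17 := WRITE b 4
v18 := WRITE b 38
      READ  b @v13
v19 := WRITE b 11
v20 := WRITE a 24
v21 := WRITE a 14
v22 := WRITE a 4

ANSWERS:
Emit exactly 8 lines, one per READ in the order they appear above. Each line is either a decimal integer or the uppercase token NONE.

v1: WRITE b=8  (b history now [(1, 8)])
READ a @v1: history=[] -> no version <= 1 -> NONE
v2: WRITE b=26  (b history now [(1, 8), (2, 26)])
v3: WRITE a=17  (a history now [(3, 17)])
READ b @v1: history=[(1, 8), (2, 26)] -> pick v1 -> 8
v4: WRITE b=13  (b history now [(1, 8), (2, 26), (4, 13)])
v5: WRITE a=24  (a history now [(3, 17), (5, 24)])
READ b @v4: history=[(1, 8), (2, 26), (4, 13)] -> pick v4 -> 13
v6: WRITE b=23  (b history now [(1, 8), (2, 26), (4, 13), (6, 23)])
READ b @v1: history=[(1, 8), (2, 26), (4, 13), (6, 23)] -> pick v1 -> 8
v7: WRITE b=45  (b history now [(1, 8), (2, 26), (4, 13), (6, 23), (7, 45)])
v8: WRITE b=41  (b history now [(1, 8), (2, 26), (4, 13), (6, 23), (7, 45), (8, 41)])
v9: WRITE b=13  (b history now [(1, 8), (2, 26), (4, 13), (6, 23), (7, 45), (8, 41), (9, 13)])
v10: WRITE b=26  (b history now [(1, 8), (2, 26), (4, 13), (6, 23), (7, 45), (8, 41), (9, 13), (10, 26)])
v11: WRITE b=1  (b history now [(1, 8), (2, 26), (4, 13), (6, 23), (7, 45), (8, 41), (9, 13), (10, 26), (11, 1)])
READ b @v3: history=[(1, 8), (2, 26), (4, 13), (6, 23), (7, 45), (8, 41), (9, 13), (10, 26), (11, 1)] -> pick v2 -> 26
READ a @v9: history=[(3, 17), (5, 24)] -> pick v5 -> 24
v12: WRITE b=44  (b history now [(1, 8), (2, 26), (4, 13), (6, 23), (7, 45), (8, 41), (9, 13), (10, 26), (11, 1), (12, 44)])
v13: WRITE b=43  (b history now [(1, 8), (2, 26), (4, 13), (6, 23), (7, 45), (8, 41), (9, 13), (10, 26), (11, 1), (12, 44), (13, 43)])
v14: WRITE a=24  (a history now [(3, 17), (5, 24), (14, 24)])
v15: WRITE a=16  (a history now [(3, 17), (5, 24), (14, 24), (15, 16)])
v16: WRITE b=18  (b history now [(1, 8), (2, 26), (4, 13), (6, 23), (7, 45), (8, 41), (9, 13), (10, 26), (11, 1), (12, 44), (13, 43), (16, 18)])
READ a @v2: history=[(3, 17), (5, 24), (14, 24), (15, 16)] -> no version <= 2 -> NONE
v17: WRITE b=4  (b history now [(1, 8), (2, 26), (4, 13), (6, 23), (7, 45), (8, 41), (9, 13), (10, 26), (11, 1), (12, 44), (13, 43), (16, 18), (17, 4)])
v18: WRITE b=38  (b history now [(1, 8), (2, 26), (4, 13), (6, 23), (7, 45), (8, 41), (9, 13), (10, 26), (11, 1), (12, 44), (13, 43), (16, 18), (17, 4), (18, 38)])
READ b @v13: history=[(1, 8), (2, 26), (4, 13), (6, 23), (7, 45), (8, 41), (9, 13), (10, 26), (11, 1), (12, 44), (13, 43), (16, 18), (17, 4), (18, 38)] -> pick v13 -> 43
v19: WRITE b=11  (b history now [(1, 8), (2, 26), (4, 13), (6, 23), (7, 45), (8, 41), (9, 13), (10, 26), (11, 1), (12, 44), (13, 43), (16, 18), (17, 4), (18, 38), (19, 11)])
v20: WRITE a=24  (a history now [(3, 17), (5, 24), (14, 24), (15, 16), (20, 24)])
v21: WRITE a=14  (a history now [(3, 17), (5, 24), (14, 24), (15, 16), (20, 24), (21, 14)])
v22: WRITE a=4  (a history now [(3, 17), (5, 24), (14, 24), (15, 16), (20, 24), (21, 14), (22, 4)])

Answer: NONE
8
13
8
26
24
NONE
43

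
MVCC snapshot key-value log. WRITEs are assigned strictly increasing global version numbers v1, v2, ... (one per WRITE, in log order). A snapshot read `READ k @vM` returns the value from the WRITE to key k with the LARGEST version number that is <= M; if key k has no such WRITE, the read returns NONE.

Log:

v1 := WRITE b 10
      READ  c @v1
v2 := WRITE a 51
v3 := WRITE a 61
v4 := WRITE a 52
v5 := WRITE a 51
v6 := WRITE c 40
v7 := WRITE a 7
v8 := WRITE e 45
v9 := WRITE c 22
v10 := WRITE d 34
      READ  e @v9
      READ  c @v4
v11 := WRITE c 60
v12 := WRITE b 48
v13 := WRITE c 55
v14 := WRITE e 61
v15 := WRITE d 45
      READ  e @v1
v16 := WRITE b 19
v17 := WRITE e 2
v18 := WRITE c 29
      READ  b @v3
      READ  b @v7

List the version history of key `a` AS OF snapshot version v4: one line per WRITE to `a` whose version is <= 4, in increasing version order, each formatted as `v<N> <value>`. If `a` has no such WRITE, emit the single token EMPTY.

Answer: v2 51
v3 61
v4 52

Derivation:
Scan writes for key=a with version <= 4:
  v1 WRITE b 10 -> skip
  v2 WRITE a 51 -> keep
  v3 WRITE a 61 -> keep
  v4 WRITE a 52 -> keep
  v5 WRITE a 51 -> drop (> snap)
  v6 WRITE c 40 -> skip
  v7 WRITE a 7 -> drop (> snap)
  v8 WRITE e 45 -> skip
  v9 WRITE c 22 -> skip
  v10 WRITE d 34 -> skip
  v11 WRITE c 60 -> skip
  v12 WRITE b 48 -> skip
  v13 WRITE c 55 -> skip
  v14 WRITE e 61 -> skip
  v15 WRITE d 45 -> skip
  v16 WRITE b 19 -> skip
  v17 WRITE e 2 -> skip
  v18 WRITE c 29 -> skip
Collected: [(2, 51), (3, 61), (4, 52)]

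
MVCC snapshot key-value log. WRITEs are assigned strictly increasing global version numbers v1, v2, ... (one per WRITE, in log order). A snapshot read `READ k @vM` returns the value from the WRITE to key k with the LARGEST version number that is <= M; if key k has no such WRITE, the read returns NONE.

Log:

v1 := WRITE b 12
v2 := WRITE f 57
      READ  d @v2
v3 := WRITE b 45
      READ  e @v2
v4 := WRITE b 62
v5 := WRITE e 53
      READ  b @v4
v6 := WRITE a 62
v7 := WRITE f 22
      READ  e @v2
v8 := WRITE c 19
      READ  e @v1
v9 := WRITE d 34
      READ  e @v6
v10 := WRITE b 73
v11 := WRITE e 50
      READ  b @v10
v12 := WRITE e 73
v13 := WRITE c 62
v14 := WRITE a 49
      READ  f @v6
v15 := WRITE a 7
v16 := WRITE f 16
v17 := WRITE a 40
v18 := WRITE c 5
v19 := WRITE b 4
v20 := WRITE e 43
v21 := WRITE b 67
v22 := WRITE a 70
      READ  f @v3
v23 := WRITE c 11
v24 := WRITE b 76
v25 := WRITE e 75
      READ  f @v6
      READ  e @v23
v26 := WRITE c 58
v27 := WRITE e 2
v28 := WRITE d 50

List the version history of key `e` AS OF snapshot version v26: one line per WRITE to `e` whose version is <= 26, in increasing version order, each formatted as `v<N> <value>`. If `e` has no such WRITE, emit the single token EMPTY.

Answer: v5 53
v11 50
v12 73
v20 43
v25 75

Derivation:
Scan writes for key=e with version <= 26:
  v1 WRITE b 12 -> skip
  v2 WRITE f 57 -> skip
  v3 WRITE b 45 -> skip
  v4 WRITE b 62 -> skip
  v5 WRITE e 53 -> keep
  v6 WRITE a 62 -> skip
  v7 WRITE f 22 -> skip
  v8 WRITE c 19 -> skip
  v9 WRITE d 34 -> skip
  v10 WRITE b 73 -> skip
  v11 WRITE e 50 -> keep
  v12 WRITE e 73 -> keep
  v13 WRITE c 62 -> skip
  v14 WRITE a 49 -> skip
  v15 WRITE a 7 -> skip
  v16 WRITE f 16 -> skip
  v17 WRITE a 40 -> skip
  v18 WRITE c 5 -> skip
  v19 WRITE b 4 -> skip
  v20 WRITE e 43 -> keep
  v21 WRITE b 67 -> skip
  v22 WRITE a 70 -> skip
  v23 WRITE c 11 -> skip
  v24 WRITE b 76 -> skip
  v25 WRITE e 75 -> keep
  v26 WRITE c 58 -> skip
  v27 WRITE e 2 -> drop (> snap)
  v28 WRITE d 50 -> skip
Collected: [(5, 53), (11, 50), (12, 73), (20, 43), (25, 75)]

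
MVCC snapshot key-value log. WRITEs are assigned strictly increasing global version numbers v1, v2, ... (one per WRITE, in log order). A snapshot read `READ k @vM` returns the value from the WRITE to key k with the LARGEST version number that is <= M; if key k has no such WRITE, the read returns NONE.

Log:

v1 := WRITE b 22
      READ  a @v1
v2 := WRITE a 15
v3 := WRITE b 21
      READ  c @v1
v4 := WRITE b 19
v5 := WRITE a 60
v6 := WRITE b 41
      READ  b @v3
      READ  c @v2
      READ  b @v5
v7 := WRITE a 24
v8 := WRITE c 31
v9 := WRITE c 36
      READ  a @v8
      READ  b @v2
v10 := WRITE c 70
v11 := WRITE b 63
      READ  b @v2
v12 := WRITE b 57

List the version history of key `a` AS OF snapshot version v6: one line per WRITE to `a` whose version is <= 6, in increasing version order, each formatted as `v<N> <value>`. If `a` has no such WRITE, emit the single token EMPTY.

Scan writes for key=a with version <= 6:
  v1 WRITE b 22 -> skip
  v2 WRITE a 15 -> keep
  v3 WRITE b 21 -> skip
  v4 WRITE b 19 -> skip
  v5 WRITE a 60 -> keep
  v6 WRITE b 41 -> skip
  v7 WRITE a 24 -> drop (> snap)
  v8 WRITE c 31 -> skip
  v9 WRITE c 36 -> skip
  v10 WRITE c 70 -> skip
  v11 WRITE b 63 -> skip
  v12 WRITE b 57 -> skip
Collected: [(2, 15), (5, 60)]

Answer: v2 15
v5 60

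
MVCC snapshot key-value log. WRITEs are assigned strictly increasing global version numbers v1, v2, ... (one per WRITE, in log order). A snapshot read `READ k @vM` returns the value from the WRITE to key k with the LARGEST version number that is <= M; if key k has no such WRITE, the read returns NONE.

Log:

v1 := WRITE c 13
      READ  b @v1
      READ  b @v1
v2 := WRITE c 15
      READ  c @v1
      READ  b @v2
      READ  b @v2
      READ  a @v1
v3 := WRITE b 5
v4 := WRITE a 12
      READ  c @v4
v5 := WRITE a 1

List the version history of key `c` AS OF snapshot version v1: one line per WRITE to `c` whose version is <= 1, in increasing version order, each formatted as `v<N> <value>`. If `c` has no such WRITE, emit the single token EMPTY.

Answer: v1 13

Derivation:
Scan writes for key=c with version <= 1:
  v1 WRITE c 13 -> keep
  v2 WRITE c 15 -> drop (> snap)
  v3 WRITE b 5 -> skip
  v4 WRITE a 12 -> skip
  v5 WRITE a 1 -> skip
Collected: [(1, 13)]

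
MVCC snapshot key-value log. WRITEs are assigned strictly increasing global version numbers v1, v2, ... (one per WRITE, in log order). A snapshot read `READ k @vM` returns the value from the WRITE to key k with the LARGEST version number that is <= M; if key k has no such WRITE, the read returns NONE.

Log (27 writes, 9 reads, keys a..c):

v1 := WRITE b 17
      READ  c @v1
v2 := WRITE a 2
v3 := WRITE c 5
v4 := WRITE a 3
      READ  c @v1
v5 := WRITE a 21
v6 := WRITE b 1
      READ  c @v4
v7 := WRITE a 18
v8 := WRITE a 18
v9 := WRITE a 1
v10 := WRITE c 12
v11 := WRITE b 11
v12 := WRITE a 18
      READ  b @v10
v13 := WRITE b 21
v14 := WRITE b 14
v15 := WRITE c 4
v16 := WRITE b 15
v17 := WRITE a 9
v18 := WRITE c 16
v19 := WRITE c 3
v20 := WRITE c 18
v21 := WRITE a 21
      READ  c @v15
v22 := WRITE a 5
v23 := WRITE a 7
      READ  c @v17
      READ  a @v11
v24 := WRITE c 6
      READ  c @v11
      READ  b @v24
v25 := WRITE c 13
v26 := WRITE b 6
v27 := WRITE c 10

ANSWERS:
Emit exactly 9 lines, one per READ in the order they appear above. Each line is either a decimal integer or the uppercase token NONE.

v1: WRITE b=17  (b history now [(1, 17)])
READ c @v1: history=[] -> no version <= 1 -> NONE
v2: WRITE a=2  (a history now [(2, 2)])
v3: WRITE c=5  (c history now [(3, 5)])
v4: WRITE a=3  (a history now [(2, 2), (4, 3)])
READ c @v1: history=[(3, 5)] -> no version <= 1 -> NONE
v5: WRITE a=21  (a history now [(2, 2), (4, 3), (5, 21)])
v6: WRITE b=1  (b history now [(1, 17), (6, 1)])
READ c @v4: history=[(3, 5)] -> pick v3 -> 5
v7: WRITE a=18  (a history now [(2, 2), (4, 3), (5, 21), (7, 18)])
v8: WRITE a=18  (a history now [(2, 2), (4, 3), (5, 21), (7, 18), (8, 18)])
v9: WRITE a=1  (a history now [(2, 2), (4, 3), (5, 21), (7, 18), (8, 18), (9, 1)])
v10: WRITE c=12  (c history now [(3, 5), (10, 12)])
v11: WRITE b=11  (b history now [(1, 17), (6, 1), (11, 11)])
v12: WRITE a=18  (a history now [(2, 2), (4, 3), (5, 21), (7, 18), (8, 18), (9, 1), (12, 18)])
READ b @v10: history=[(1, 17), (6, 1), (11, 11)] -> pick v6 -> 1
v13: WRITE b=21  (b history now [(1, 17), (6, 1), (11, 11), (13, 21)])
v14: WRITE b=14  (b history now [(1, 17), (6, 1), (11, 11), (13, 21), (14, 14)])
v15: WRITE c=4  (c history now [(3, 5), (10, 12), (15, 4)])
v16: WRITE b=15  (b history now [(1, 17), (6, 1), (11, 11), (13, 21), (14, 14), (16, 15)])
v17: WRITE a=9  (a history now [(2, 2), (4, 3), (5, 21), (7, 18), (8, 18), (9, 1), (12, 18), (17, 9)])
v18: WRITE c=16  (c history now [(3, 5), (10, 12), (15, 4), (18, 16)])
v19: WRITE c=3  (c history now [(3, 5), (10, 12), (15, 4), (18, 16), (19, 3)])
v20: WRITE c=18  (c history now [(3, 5), (10, 12), (15, 4), (18, 16), (19, 3), (20, 18)])
v21: WRITE a=21  (a history now [(2, 2), (4, 3), (5, 21), (7, 18), (8, 18), (9, 1), (12, 18), (17, 9), (21, 21)])
READ c @v15: history=[(3, 5), (10, 12), (15, 4), (18, 16), (19, 3), (20, 18)] -> pick v15 -> 4
v22: WRITE a=5  (a history now [(2, 2), (4, 3), (5, 21), (7, 18), (8, 18), (9, 1), (12, 18), (17, 9), (21, 21), (22, 5)])
v23: WRITE a=7  (a history now [(2, 2), (4, 3), (5, 21), (7, 18), (8, 18), (9, 1), (12, 18), (17, 9), (21, 21), (22, 5), (23, 7)])
READ c @v17: history=[(3, 5), (10, 12), (15, 4), (18, 16), (19, 3), (20, 18)] -> pick v15 -> 4
READ a @v11: history=[(2, 2), (4, 3), (5, 21), (7, 18), (8, 18), (9, 1), (12, 18), (17, 9), (21, 21), (22, 5), (23, 7)] -> pick v9 -> 1
v24: WRITE c=6  (c history now [(3, 5), (10, 12), (15, 4), (18, 16), (19, 3), (20, 18), (24, 6)])
READ c @v11: history=[(3, 5), (10, 12), (15, 4), (18, 16), (19, 3), (20, 18), (24, 6)] -> pick v10 -> 12
READ b @v24: history=[(1, 17), (6, 1), (11, 11), (13, 21), (14, 14), (16, 15)] -> pick v16 -> 15
v25: WRITE c=13  (c history now [(3, 5), (10, 12), (15, 4), (18, 16), (19, 3), (20, 18), (24, 6), (25, 13)])
v26: WRITE b=6  (b history now [(1, 17), (6, 1), (11, 11), (13, 21), (14, 14), (16, 15), (26, 6)])
v27: WRITE c=10  (c history now [(3, 5), (10, 12), (15, 4), (18, 16), (19, 3), (20, 18), (24, 6), (25, 13), (27, 10)])

Answer: NONE
NONE
5
1
4
4
1
12
15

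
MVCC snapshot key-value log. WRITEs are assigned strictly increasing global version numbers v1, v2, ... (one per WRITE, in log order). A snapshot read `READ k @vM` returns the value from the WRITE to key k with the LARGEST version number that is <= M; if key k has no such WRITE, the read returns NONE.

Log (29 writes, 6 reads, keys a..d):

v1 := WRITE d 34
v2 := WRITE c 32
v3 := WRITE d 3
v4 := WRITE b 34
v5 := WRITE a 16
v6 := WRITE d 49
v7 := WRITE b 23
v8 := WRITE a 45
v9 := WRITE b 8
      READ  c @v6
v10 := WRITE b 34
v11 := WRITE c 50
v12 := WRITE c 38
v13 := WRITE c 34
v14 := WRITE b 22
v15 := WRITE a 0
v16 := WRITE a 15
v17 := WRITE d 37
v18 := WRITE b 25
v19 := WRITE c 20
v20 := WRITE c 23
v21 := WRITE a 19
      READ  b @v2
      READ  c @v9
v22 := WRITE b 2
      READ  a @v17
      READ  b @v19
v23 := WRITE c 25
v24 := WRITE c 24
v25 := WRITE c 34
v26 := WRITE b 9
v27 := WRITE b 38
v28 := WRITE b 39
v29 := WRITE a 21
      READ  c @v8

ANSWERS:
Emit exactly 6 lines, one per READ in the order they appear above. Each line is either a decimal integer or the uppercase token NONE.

v1: WRITE d=34  (d history now [(1, 34)])
v2: WRITE c=32  (c history now [(2, 32)])
v3: WRITE d=3  (d history now [(1, 34), (3, 3)])
v4: WRITE b=34  (b history now [(4, 34)])
v5: WRITE a=16  (a history now [(5, 16)])
v6: WRITE d=49  (d history now [(1, 34), (3, 3), (6, 49)])
v7: WRITE b=23  (b history now [(4, 34), (7, 23)])
v8: WRITE a=45  (a history now [(5, 16), (8, 45)])
v9: WRITE b=8  (b history now [(4, 34), (7, 23), (9, 8)])
READ c @v6: history=[(2, 32)] -> pick v2 -> 32
v10: WRITE b=34  (b history now [(4, 34), (7, 23), (9, 8), (10, 34)])
v11: WRITE c=50  (c history now [(2, 32), (11, 50)])
v12: WRITE c=38  (c history now [(2, 32), (11, 50), (12, 38)])
v13: WRITE c=34  (c history now [(2, 32), (11, 50), (12, 38), (13, 34)])
v14: WRITE b=22  (b history now [(4, 34), (7, 23), (9, 8), (10, 34), (14, 22)])
v15: WRITE a=0  (a history now [(5, 16), (8, 45), (15, 0)])
v16: WRITE a=15  (a history now [(5, 16), (8, 45), (15, 0), (16, 15)])
v17: WRITE d=37  (d history now [(1, 34), (3, 3), (6, 49), (17, 37)])
v18: WRITE b=25  (b history now [(4, 34), (7, 23), (9, 8), (10, 34), (14, 22), (18, 25)])
v19: WRITE c=20  (c history now [(2, 32), (11, 50), (12, 38), (13, 34), (19, 20)])
v20: WRITE c=23  (c history now [(2, 32), (11, 50), (12, 38), (13, 34), (19, 20), (20, 23)])
v21: WRITE a=19  (a history now [(5, 16), (8, 45), (15, 0), (16, 15), (21, 19)])
READ b @v2: history=[(4, 34), (7, 23), (9, 8), (10, 34), (14, 22), (18, 25)] -> no version <= 2 -> NONE
READ c @v9: history=[(2, 32), (11, 50), (12, 38), (13, 34), (19, 20), (20, 23)] -> pick v2 -> 32
v22: WRITE b=2  (b history now [(4, 34), (7, 23), (9, 8), (10, 34), (14, 22), (18, 25), (22, 2)])
READ a @v17: history=[(5, 16), (8, 45), (15, 0), (16, 15), (21, 19)] -> pick v16 -> 15
READ b @v19: history=[(4, 34), (7, 23), (9, 8), (10, 34), (14, 22), (18, 25), (22, 2)] -> pick v18 -> 25
v23: WRITE c=25  (c history now [(2, 32), (11, 50), (12, 38), (13, 34), (19, 20), (20, 23), (23, 25)])
v24: WRITE c=24  (c history now [(2, 32), (11, 50), (12, 38), (13, 34), (19, 20), (20, 23), (23, 25), (24, 24)])
v25: WRITE c=34  (c history now [(2, 32), (11, 50), (12, 38), (13, 34), (19, 20), (20, 23), (23, 25), (24, 24), (25, 34)])
v26: WRITE b=9  (b history now [(4, 34), (7, 23), (9, 8), (10, 34), (14, 22), (18, 25), (22, 2), (26, 9)])
v27: WRITE b=38  (b history now [(4, 34), (7, 23), (9, 8), (10, 34), (14, 22), (18, 25), (22, 2), (26, 9), (27, 38)])
v28: WRITE b=39  (b history now [(4, 34), (7, 23), (9, 8), (10, 34), (14, 22), (18, 25), (22, 2), (26, 9), (27, 38), (28, 39)])
v29: WRITE a=21  (a history now [(5, 16), (8, 45), (15, 0), (16, 15), (21, 19), (29, 21)])
READ c @v8: history=[(2, 32), (11, 50), (12, 38), (13, 34), (19, 20), (20, 23), (23, 25), (24, 24), (25, 34)] -> pick v2 -> 32

Answer: 32
NONE
32
15
25
32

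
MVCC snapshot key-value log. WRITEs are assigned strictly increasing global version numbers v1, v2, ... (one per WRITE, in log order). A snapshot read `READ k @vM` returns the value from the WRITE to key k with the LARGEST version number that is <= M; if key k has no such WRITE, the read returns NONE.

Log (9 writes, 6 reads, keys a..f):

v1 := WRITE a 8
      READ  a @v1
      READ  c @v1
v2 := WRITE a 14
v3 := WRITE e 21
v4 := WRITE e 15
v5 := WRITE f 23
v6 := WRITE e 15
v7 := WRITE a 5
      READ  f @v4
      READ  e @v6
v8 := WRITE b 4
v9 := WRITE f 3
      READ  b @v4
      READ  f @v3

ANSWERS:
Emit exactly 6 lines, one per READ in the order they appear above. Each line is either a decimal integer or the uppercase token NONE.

v1: WRITE a=8  (a history now [(1, 8)])
READ a @v1: history=[(1, 8)] -> pick v1 -> 8
READ c @v1: history=[] -> no version <= 1 -> NONE
v2: WRITE a=14  (a history now [(1, 8), (2, 14)])
v3: WRITE e=21  (e history now [(3, 21)])
v4: WRITE e=15  (e history now [(3, 21), (4, 15)])
v5: WRITE f=23  (f history now [(5, 23)])
v6: WRITE e=15  (e history now [(3, 21), (4, 15), (6, 15)])
v7: WRITE a=5  (a history now [(1, 8), (2, 14), (7, 5)])
READ f @v4: history=[(5, 23)] -> no version <= 4 -> NONE
READ e @v6: history=[(3, 21), (4, 15), (6, 15)] -> pick v6 -> 15
v8: WRITE b=4  (b history now [(8, 4)])
v9: WRITE f=3  (f history now [(5, 23), (9, 3)])
READ b @v4: history=[(8, 4)] -> no version <= 4 -> NONE
READ f @v3: history=[(5, 23), (9, 3)] -> no version <= 3 -> NONE

Answer: 8
NONE
NONE
15
NONE
NONE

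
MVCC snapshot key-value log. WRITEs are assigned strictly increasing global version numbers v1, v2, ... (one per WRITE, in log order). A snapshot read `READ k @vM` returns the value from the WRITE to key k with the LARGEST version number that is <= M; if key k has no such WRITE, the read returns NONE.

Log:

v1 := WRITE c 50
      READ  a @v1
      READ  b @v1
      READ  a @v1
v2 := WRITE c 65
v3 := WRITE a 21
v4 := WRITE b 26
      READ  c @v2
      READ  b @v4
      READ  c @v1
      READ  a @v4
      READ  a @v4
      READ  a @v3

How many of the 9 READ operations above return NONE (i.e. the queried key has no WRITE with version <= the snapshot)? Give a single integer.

Answer: 3

Derivation:
v1: WRITE c=50  (c history now [(1, 50)])
READ a @v1: history=[] -> no version <= 1 -> NONE
READ b @v1: history=[] -> no version <= 1 -> NONE
READ a @v1: history=[] -> no version <= 1 -> NONE
v2: WRITE c=65  (c history now [(1, 50), (2, 65)])
v3: WRITE a=21  (a history now [(3, 21)])
v4: WRITE b=26  (b history now [(4, 26)])
READ c @v2: history=[(1, 50), (2, 65)] -> pick v2 -> 65
READ b @v4: history=[(4, 26)] -> pick v4 -> 26
READ c @v1: history=[(1, 50), (2, 65)] -> pick v1 -> 50
READ a @v4: history=[(3, 21)] -> pick v3 -> 21
READ a @v4: history=[(3, 21)] -> pick v3 -> 21
READ a @v3: history=[(3, 21)] -> pick v3 -> 21
Read results in order: ['NONE', 'NONE', 'NONE', '65', '26', '50', '21', '21', '21']
NONE count = 3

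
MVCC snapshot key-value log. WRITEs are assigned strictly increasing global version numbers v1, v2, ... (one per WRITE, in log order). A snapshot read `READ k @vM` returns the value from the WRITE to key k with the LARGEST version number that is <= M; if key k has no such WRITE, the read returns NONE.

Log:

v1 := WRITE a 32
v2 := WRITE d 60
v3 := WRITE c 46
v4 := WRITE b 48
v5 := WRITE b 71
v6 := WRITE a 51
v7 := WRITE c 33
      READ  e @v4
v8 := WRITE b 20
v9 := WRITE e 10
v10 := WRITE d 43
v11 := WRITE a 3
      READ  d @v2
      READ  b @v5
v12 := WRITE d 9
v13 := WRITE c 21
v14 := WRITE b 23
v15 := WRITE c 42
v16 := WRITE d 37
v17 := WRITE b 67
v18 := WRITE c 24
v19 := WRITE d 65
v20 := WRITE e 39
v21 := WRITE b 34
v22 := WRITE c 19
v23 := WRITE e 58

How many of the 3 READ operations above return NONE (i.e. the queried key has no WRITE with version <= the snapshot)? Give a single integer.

v1: WRITE a=32  (a history now [(1, 32)])
v2: WRITE d=60  (d history now [(2, 60)])
v3: WRITE c=46  (c history now [(3, 46)])
v4: WRITE b=48  (b history now [(4, 48)])
v5: WRITE b=71  (b history now [(4, 48), (5, 71)])
v6: WRITE a=51  (a history now [(1, 32), (6, 51)])
v7: WRITE c=33  (c history now [(3, 46), (7, 33)])
READ e @v4: history=[] -> no version <= 4 -> NONE
v8: WRITE b=20  (b history now [(4, 48), (5, 71), (8, 20)])
v9: WRITE e=10  (e history now [(9, 10)])
v10: WRITE d=43  (d history now [(2, 60), (10, 43)])
v11: WRITE a=3  (a history now [(1, 32), (6, 51), (11, 3)])
READ d @v2: history=[(2, 60), (10, 43)] -> pick v2 -> 60
READ b @v5: history=[(4, 48), (5, 71), (8, 20)] -> pick v5 -> 71
v12: WRITE d=9  (d history now [(2, 60), (10, 43), (12, 9)])
v13: WRITE c=21  (c history now [(3, 46), (7, 33), (13, 21)])
v14: WRITE b=23  (b history now [(4, 48), (5, 71), (8, 20), (14, 23)])
v15: WRITE c=42  (c history now [(3, 46), (7, 33), (13, 21), (15, 42)])
v16: WRITE d=37  (d history now [(2, 60), (10, 43), (12, 9), (16, 37)])
v17: WRITE b=67  (b history now [(4, 48), (5, 71), (8, 20), (14, 23), (17, 67)])
v18: WRITE c=24  (c history now [(3, 46), (7, 33), (13, 21), (15, 42), (18, 24)])
v19: WRITE d=65  (d history now [(2, 60), (10, 43), (12, 9), (16, 37), (19, 65)])
v20: WRITE e=39  (e history now [(9, 10), (20, 39)])
v21: WRITE b=34  (b history now [(4, 48), (5, 71), (8, 20), (14, 23), (17, 67), (21, 34)])
v22: WRITE c=19  (c history now [(3, 46), (7, 33), (13, 21), (15, 42), (18, 24), (22, 19)])
v23: WRITE e=58  (e history now [(9, 10), (20, 39), (23, 58)])
Read results in order: ['NONE', '60', '71']
NONE count = 1

Answer: 1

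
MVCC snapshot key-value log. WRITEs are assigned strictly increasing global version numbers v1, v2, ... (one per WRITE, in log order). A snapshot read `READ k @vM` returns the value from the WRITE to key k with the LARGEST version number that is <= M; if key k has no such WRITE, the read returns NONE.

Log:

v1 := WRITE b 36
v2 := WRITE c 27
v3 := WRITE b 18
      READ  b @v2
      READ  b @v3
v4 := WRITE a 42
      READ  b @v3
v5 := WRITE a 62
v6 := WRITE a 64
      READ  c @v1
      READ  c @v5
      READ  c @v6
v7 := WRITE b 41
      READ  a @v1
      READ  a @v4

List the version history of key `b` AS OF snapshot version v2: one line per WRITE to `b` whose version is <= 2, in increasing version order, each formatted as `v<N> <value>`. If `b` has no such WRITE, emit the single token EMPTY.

Scan writes for key=b with version <= 2:
  v1 WRITE b 36 -> keep
  v2 WRITE c 27 -> skip
  v3 WRITE b 18 -> drop (> snap)
  v4 WRITE a 42 -> skip
  v5 WRITE a 62 -> skip
  v6 WRITE a 64 -> skip
  v7 WRITE b 41 -> drop (> snap)
Collected: [(1, 36)]

Answer: v1 36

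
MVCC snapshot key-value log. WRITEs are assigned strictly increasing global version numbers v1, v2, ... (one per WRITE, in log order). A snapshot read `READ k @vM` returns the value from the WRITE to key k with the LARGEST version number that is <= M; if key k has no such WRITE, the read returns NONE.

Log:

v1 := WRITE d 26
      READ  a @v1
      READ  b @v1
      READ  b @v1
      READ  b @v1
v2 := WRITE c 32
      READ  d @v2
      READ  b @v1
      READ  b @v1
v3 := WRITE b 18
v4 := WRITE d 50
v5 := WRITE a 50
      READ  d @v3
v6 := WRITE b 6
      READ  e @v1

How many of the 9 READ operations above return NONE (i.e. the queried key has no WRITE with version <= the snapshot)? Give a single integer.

v1: WRITE d=26  (d history now [(1, 26)])
READ a @v1: history=[] -> no version <= 1 -> NONE
READ b @v1: history=[] -> no version <= 1 -> NONE
READ b @v1: history=[] -> no version <= 1 -> NONE
READ b @v1: history=[] -> no version <= 1 -> NONE
v2: WRITE c=32  (c history now [(2, 32)])
READ d @v2: history=[(1, 26)] -> pick v1 -> 26
READ b @v1: history=[] -> no version <= 1 -> NONE
READ b @v1: history=[] -> no version <= 1 -> NONE
v3: WRITE b=18  (b history now [(3, 18)])
v4: WRITE d=50  (d history now [(1, 26), (4, 50)])
v5: WRITE a=50  (a history now [(5, 50)])
READ d @v3: history=[(1, 26), (4, 50)] -> pick v1 -> 26
v6: WRITE b=6  (b history now [(3, 18), (6, 6)])
READ e @v1: history=[] -> no version <= 1 -> NONE
Read results in order: ['NONE', 'NONE', 'NONE', 'NONE', '26', 'NONE', 'NONE', '26', 'NONE']
NONE count = 7

Answer: 7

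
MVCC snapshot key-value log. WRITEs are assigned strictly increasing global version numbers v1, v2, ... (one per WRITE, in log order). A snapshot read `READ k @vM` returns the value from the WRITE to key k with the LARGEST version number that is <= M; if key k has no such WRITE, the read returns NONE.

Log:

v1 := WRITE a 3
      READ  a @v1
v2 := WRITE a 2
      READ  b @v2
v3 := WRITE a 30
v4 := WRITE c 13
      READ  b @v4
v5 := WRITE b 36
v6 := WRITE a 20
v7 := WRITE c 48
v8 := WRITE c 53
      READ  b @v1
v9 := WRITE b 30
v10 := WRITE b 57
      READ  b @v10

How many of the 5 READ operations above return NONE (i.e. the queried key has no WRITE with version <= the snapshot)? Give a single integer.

v1: WRITE a=3  (a history now [(1, 3)])
READ a @v1: history=[(1, 3)] -> pick v1 -> 3
v2: WRITE a=2  (a history now [(1, 3), (2, 2)])
READ b @v2: history=[] -> no version <= 2 -> NONE
v3: WRITE a=30  (a history now [(1, 3), (2, 2), (3, 30)])
v4: WRITE c=13  (c history now [(4, 13)])
READ b @v4: history=[] -> no version <= 4 -> NONE
v5: WRITE b=36  (b history now [(5, 36)])
v6: WRITE a=20  (a history now [(1, 3), (2, 2), (3, 30), (6, 20)])
v7: WRITE c=48  (c history now [(4, 13), (7, 48)])
v8: WRITE c=53  (c history now [(4, 13), (7, 48), (8, 53)])
READ b @v1: history=[(5, 36)] -> no version <= 1 -> NONE
v9: WRITE b=30  (b history now [(5, 36), (9, 30)])
v10: WRITE b=57  (b history now [(5, 36), (9, 30), (10, 57)])
READ b @v10: history=[(5, 36), (9, 30), (10, 57)] -> pick v10 -> 57
Read results in order: ['3', 'NONE', 'NONE', 'NONE', '57']
NONE count = 3

Answer: 3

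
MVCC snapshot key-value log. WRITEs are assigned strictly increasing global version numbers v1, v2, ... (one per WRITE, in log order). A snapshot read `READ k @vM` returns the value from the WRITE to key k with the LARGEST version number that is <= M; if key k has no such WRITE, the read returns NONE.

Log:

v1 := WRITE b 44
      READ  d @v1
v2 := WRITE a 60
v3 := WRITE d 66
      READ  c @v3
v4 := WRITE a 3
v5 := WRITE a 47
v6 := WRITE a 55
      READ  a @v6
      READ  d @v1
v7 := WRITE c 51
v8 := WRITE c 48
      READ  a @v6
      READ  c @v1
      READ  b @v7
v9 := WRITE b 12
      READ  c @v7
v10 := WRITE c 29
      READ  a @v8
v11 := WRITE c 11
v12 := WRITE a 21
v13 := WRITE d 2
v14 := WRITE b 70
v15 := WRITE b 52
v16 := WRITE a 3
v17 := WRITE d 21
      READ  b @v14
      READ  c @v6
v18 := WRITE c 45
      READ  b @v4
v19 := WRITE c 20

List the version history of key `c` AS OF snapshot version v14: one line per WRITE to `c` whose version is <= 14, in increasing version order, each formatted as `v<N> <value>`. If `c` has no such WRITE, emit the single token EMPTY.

Scan writes for key=c with version <= 14:
  v1 WRITE b 44 -> skip
  v2 WRITE a 60 -> skip
  v3 WRITE d 66 -> skip
  v4 WRITE a 3 -> skip
  v5 WRITE a 47 -> skip
  v6 WRITE a 55 -> skip
  v7 WRITE c 51 -> keep
  v8 WRITE c 48 -> keep
  v9 WRITE b 12 -> skip
  v10 WRITE c 29 -> keep
  v11 WRITE c 11 -> keep
  v12 WRITE a 21 -> skip
  v13 WRITE d 2 -> skip
  v14 WRITE b 70 -> skip
  v15 WRITE b 52 -> skip
  v16 WRITE a 3 -> skip
  v17 WRITE d 21 -> skip
  v18 WRITE c 45 -> drop (> snap)
  v19 WRITE c 20 -> drop (> snap)
Collected: [(7, 51), (8, 48), (10, 29), (11, 11)]

Answer: v7 51
v8 48
v10 29
v11 11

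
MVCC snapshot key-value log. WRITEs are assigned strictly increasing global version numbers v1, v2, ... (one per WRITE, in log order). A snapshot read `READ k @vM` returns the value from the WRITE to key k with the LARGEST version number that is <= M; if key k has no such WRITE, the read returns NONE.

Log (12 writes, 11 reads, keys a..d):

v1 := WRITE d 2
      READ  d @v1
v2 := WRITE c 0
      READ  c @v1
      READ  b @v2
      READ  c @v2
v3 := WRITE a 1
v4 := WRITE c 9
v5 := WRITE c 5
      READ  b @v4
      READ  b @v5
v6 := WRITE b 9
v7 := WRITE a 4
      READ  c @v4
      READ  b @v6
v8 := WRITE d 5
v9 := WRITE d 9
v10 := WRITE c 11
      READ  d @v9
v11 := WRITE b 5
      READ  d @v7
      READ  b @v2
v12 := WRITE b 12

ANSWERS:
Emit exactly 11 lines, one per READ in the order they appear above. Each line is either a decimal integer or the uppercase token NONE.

Answer: 2
NONE
NONE
0
NONE
NONE
9
9
9
2
NONE

Derivation:
v1: WRITE d=2  (d history now [(1, 2)])
READ d @v1: history=[(1, 2)] -> pick v1 -> 2
v2: WRITE c=0  (c history now [(2, 0)])
READ c @v1: history=[(2, 0)] -> no version <= 1 -> NONE
READ b @v2: history=[] -> no version <= 2 -> NONE
READ c @v2: history=[(2, 0)] -> pick v2 -> 0
v3: WRITE a=1  (a history now [(3, 1)])
v4: WRITE c=9  (c history now [(2, 0), (4, 9)])
v5: WRITE c=5  (c history now [(2, 0), (4, 9), (5, 5)])
READ b @v4: history=[] -> no version <= 4 -> NONE
READ b @v5: history=[] -> no version <= 5 -> NONE
v6: WRITE b=9  (b history now [(6, 9)])
v7: WRITE a=4  (a history now [(3, 1), (7, 4)])
READ c @v4: history=[(2, 0), (4, 9), (5, 5)] -> pick v4 -> 9
READ b @v6: history=[(6, 9)] -> pick v6 -> 9
v8: WRITE d=5  (d history now [(1, 2), (8, 5)])
v9: WRITE d=9  (d history now [(1, 2), (8, 5), (9, 9)])
v10: WRITE c=11  (c history now [(2, 0), (4, 9), (5, 5), (10, 11)])
READ d @v9: history=[(1, 2), (8, 5), (9, 9)] -> pick v9 -> 9
v11: WRITE b=5  (b history now [(6, 9), (11, 5)])
READ d @v7: history=[(1, 2), (8, 5), (9, 9)] -> pick v1 -> 2
READ b @v2: history=[(6, 9), (11, 5)] -> no version <= 2 -> NONE
v12: WRITE b=12  (b history now [(6, 9), (11, 5), (12, 12)])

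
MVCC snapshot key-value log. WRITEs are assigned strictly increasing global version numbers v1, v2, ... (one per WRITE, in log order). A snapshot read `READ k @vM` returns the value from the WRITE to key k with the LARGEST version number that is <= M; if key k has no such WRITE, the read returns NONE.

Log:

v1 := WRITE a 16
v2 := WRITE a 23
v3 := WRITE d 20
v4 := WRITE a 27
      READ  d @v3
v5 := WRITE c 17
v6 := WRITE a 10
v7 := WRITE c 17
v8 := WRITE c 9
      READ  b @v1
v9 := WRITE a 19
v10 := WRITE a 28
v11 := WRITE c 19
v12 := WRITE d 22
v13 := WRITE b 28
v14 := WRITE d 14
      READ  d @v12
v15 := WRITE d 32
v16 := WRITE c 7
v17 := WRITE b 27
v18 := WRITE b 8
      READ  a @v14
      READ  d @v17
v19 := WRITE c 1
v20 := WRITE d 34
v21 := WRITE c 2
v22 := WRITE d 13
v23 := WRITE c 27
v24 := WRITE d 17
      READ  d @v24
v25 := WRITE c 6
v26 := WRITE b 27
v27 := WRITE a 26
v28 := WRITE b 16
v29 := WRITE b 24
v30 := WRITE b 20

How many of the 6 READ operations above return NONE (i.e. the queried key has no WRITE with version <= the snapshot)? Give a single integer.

Answer: 1

Derivation:
v1: WRITE a=16  (a history now [(1, 16)])
v2: WRITE a=23  (a history now [(1, 16), (2, 23)])
v3: WRITE d=20  (d history now [(3, 20)])
v4: WRITE a=27  (a history now [(1, 16), (2, 23), (4, 27)])
READ d @v3: history=[(3, 20)] -> pick v3 -> 20
v5: WRITE c=17  (c history now [(5, 17)])
v6: WRITE a=10  (a history now [(1, 16), (2, 23), (4, 27), (6, 10)])
v7: WRITE c=17  (c history now [(5, 17), (7, 17)])
v8: WRITE c=9  (c history now [(5, 17), (7, 17), (8, 9)])
READ b @v1: history=[] -> no version <= 1 -> NONE
v9: WRITE a=19  (a history now [(1, 16), (2, 23), (4, 27), (6, 10), (9, 19)])
v10: WRITE a=28  (a history now [(1, 16), (2, 23), (4, 27), (6, 10), (9, 19), (10, 28)])
v11: WRITE c=19  (c history now [(5, 17), (7, 17), (8, 9), (11, 19)])
v12: WRITE d=22  (d history now [(3, 20), (12, 22)])
v13: WRITE b=28  (b history now [(13, 28)])
v14: WRITE d=14  (d history now [(3, 20), (12, 22), (14, 14)])
READ d @v12: history=[(3, 20), (12, 22), (14, 14)] -> pick v12 -> 22
v15: WRITE d=32  (d history now [(3, 20), (12, 22), (14, 14), (15, 32)])
v16: WRITE c=7  (c history now [(5, 17), (7, 17), (8, 9), (11, 19), (16, 7)])
v17: WRITE b=27  (b history now [(13, 28), (17, 27)])
v18: WRITE b=8  (b history now [(13, 28), (17, 27), (18, 8)])
READ a @v14: history=[(1, 16), (2, 23), (4, 27), (6, 10), (9, 19), (10, 28)] -> pick v10 -> 28
READ d @v17: history=[(3, 20), (12, 22), (14, 14), (15, 32)] -> pick v15 -> 32
v19: WRITE c=1  (c history now [(5, 17), (7, 17), (8, 9), (11, 19), (16, 7), (19, 1)])
v20: WRITE d=34  (d history now [(3, 20), (12, 22), (14, 14), (15, 32), (20, 34)])
v21: WRITE c=2  (c history now [(5, 17), (7, 17), (8, 9), (11, 19), (16, 7), (19, 1), (21, 2)])
v22: WRITE d=13  (d history now [(3, 20), (12, 22), (14, 14), (15, 32), (20, 34), (22, 13)])
v23: WRITE c=27  (c history now [(5, 17), (7, 17), (8, 9), (11, 19), (16, 7), (19, 1), (21, 2), (23, 27)])
v24: WRITE d=17  (d history now [(3, 20), (12, 22), (14, 14), (15, 32), (20, 34), (22, 13), (24, 17)])
READ d @v24: history=[(3, 20), (12, 22), (14, 14), (15, 32), (20, 34), (22, 13), (24, 17)] -> pick v24 -> 17
v25: WRITE c=6  (c history now [(5, 17), (7, 17), (8, 9), (11, 19), (16, 7), (19, 1), (21, 2), (23, 27), (25, 6)])
v26: WRITE b=27  (b history now [(13, 28), (17, 27), (18, 8), (26, 27)])
v27: WRITE a=26  (a history now [(1, 16), (2, 23), (4, 27), (6, 10), (9, 19), (10, 28), (27, 26)])
v28: WRITE b=16  (b history now [(13, 28), (17, 27), (18, 8), (26, 27), (28, 16)])
v29: WRITE b=24  (b history now [(13, 28), (17, 27), (18, 8), (26, 27), (28, 16), (29, 24)])
v30: WRITE b=20  (b history now [(13, 28), (17, 27), (18, 8), (26, 27), (28, 16), (29, 24), (30, 20)])
Read results in order: ['20', 'NONE', '22', '28', '32', '17']
NONE count = 1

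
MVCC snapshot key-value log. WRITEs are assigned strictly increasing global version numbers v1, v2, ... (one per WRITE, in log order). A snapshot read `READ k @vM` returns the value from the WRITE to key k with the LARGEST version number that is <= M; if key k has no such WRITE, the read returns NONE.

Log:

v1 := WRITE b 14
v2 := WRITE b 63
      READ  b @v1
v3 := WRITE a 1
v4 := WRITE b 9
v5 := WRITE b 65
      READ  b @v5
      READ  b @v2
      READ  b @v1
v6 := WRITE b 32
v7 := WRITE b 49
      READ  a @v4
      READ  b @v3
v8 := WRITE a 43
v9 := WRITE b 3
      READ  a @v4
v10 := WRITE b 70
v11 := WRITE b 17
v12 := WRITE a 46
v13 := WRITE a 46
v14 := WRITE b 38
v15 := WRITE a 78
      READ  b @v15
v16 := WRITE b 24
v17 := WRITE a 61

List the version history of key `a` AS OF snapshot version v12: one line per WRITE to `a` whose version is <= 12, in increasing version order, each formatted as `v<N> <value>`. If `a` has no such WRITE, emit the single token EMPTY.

Scan writes for key=a with version <= 12:
  v1 WRITE b 14 -> skip
  v2 WRITE b 63 -> skip
  v3 WRITE a 1 -> keep
  v4 WRITE b 9 -> skip
  v5 WRITE b 65 -> skip
  v6 WRITE b 32 -> skip
  v7 WRITE b 49 -> skip
  v8 WRITE a 43 -> keep
  v9 WRITE b 3 -> skip
  v10 WRITE b 70 -> skip
  v11 WRITE b 17 -> skip
  v12 WRITE a 46 -> keep
  v13 WRITE a 46 -> drop (> snap)
  v14 WRITE b 38 -> skip
  v15 WRITE a 78 -> drop (> snap)
  v16 WRITE b 24 -> skip
  v17 WRITE a 61 -> drop (> snap)
Collected: [(3, 1), (8, 43), (12, 46)]

Answer: v3 1
v8 43
v12 46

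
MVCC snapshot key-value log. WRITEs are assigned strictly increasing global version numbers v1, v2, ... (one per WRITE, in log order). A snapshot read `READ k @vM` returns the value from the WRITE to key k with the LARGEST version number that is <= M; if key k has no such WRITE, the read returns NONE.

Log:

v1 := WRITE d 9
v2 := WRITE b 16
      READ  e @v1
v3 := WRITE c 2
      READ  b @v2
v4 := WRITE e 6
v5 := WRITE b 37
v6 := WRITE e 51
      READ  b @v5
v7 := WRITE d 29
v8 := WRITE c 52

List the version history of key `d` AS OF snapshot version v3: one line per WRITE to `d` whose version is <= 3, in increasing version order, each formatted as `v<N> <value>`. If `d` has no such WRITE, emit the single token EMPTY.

Scan writes for key=d with version <= 3:
  v1 WRITE d 9 -> keep
  v2 WRITE b 16 -> skip
  v3 WRITE c 2 -> skip
  v4 WRITE e 6 -> skip
  v5 WRITE b 37 -> skip
  v6 WRITE e 51 -> skip
  v7 WRITE d 29 -> drop (> snap)
  v8 WRITE c 52 -> skip
Collected: [(1, 9)]

Answer: v1 9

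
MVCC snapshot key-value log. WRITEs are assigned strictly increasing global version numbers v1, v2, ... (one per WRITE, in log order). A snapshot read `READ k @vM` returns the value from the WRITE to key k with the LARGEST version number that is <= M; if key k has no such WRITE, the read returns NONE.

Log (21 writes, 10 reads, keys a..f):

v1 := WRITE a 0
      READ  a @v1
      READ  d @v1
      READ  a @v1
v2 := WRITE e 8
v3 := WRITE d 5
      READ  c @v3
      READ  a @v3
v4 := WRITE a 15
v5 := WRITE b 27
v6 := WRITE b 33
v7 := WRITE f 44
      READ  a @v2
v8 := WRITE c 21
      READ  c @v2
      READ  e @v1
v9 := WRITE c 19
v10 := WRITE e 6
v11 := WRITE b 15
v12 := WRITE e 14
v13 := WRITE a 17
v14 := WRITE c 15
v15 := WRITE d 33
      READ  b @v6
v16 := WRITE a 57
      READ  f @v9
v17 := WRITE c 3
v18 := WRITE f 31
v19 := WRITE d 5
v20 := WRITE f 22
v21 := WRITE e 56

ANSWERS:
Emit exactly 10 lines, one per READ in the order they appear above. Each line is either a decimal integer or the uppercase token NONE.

Answer: 0
NONE
0
NONE
0
0
NONE
NONE
33
44

Derivation:
v1: WRITE a=0  (a history now [(1, 0)])
READ a @v1: history=[(1, 0)] -> pick v1 -> 0
READ d @v1: history=[] -> no version <= 1 -> NONE
READ a @v1: history=[(1, 0)] -> pick v1 -> 0
v2: WRITE e=8  (e history now [(2, 8)])
v3: WRITE d=5  (d history now [(3, 5)])
READ c @v3: history=[] -> no version <= 3 -> NONE
READ a @v3: history=[(1, 0)] -> pick v1 -> 0
v4: WRITE a=15  (a history now [(1, 0), (4, 15)])
v5: WRITE b=27  (b history now [(5, 27)])
v6: WRITE b=33  (b history now [(5, 27), (6, 33)])
v7: WRITE f=44  (f history now [(7, 44)])
READ a @v2: history=[(1, 0), (4, 15)] -> pick v1 -> 0
v8: WRITE c=21  (c history now [(8, 21)])
READ c @v2: history=[(8, 21)] -> no version <= 2 -> NONE
READ e @v1: history=[(2, 8)] -> no version <= 1 -> NONE
v9: WRITE c=19  (c history now [(8, 21), (9, 19)])
v10: WRITE e=6  (e history now [(2, 8), (10, 6)])
v11: WRITE b=15  (b history now [(5, 27), (6, 33), (11, 15)])
v12: WRITE e=14  (e history now [(2, 8), (10, 6), (12, 14)])
v13: WRITE a=17  (a history now [(1, 0), (4, 15), (13, 17)])
v14: WRITE c=15  (c history now [(8, 21), (9, 19), (14, 15)])
v15: WRITE d=33  (d history now [(3, 5), (15, 33)])
READ b @v6: history=[(5, 27), (6, 33), (11, 15)] -> pick v6 -> 33
v16: WRITE a=57  (a history now [(1, 0), (4, 15), (13, 17), (16, 57)])
READ f @v9: history=[(7, 44)] -> pick v7 -> 44
v17: WRITE c=3  (c history now [(8, 21), (9, 19), (14, 15), (17, 3)])
v18: WRITE f=31  (f history now [(7, 44), (18, 31)])
v19: WRITE d=5  (d history now [(3, 5), (15, 33), (19, 5)])
v20: WRITE f=22  (f history now [(7, 44), (18, 31), (20, 22)])
v21: WRITE e=56  (e history now [(2, 8), (10, 6), (12, 14), (21, 56)])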